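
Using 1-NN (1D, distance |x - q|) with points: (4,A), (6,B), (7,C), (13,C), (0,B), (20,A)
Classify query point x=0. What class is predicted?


Distances: |4-0|=4, |6-0|=6, |7-0|=7, |13-0|=13, |0-0|=0, |20-0|=20. 1 nearest: (0,B). Counts: {'B': 1}. Majority class: B.

B


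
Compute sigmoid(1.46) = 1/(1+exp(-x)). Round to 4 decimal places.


sigma(1.46) = 1/(1+e^(-1.46)) = 1/(1+0.232236) = 1/1.232236 = 0.8115.

0.8115


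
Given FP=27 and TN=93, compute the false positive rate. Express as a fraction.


FPR = FP / (FP + TN) = 27 / 120 = 9/40.

9/40


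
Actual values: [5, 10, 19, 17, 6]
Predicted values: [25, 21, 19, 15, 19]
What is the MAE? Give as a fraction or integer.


MAE = (1/5) * (|5-25|=20 + |10-21|=11 + |19-19|=0 + |17-15|=2 + |6-19|=13). Sum = 46. MAE = 46/5.

46/5


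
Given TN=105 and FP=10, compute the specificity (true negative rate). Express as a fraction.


Specificity = TN / (TN + FP) = 105 / 115 = 21/23.

21/23


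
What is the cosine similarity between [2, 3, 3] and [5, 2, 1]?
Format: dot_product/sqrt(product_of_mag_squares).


dot = 19. |a|^2 = 22, |b|^2 = 30. cos = 19/sqrt(660).

19/sqrt(660)


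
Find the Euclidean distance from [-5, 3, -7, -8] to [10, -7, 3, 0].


d = sqrt(sum of squared differences). (-5-10)^2=225, (3--7)^2=100, (-7-3)^2=100, (-8-0)^2=64. Sum = 489.

sqrt(489)


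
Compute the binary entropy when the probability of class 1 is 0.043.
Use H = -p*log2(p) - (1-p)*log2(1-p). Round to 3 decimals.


H = -0.043*log2(0.043) - 0.957*log2(0.957) = 0.256.

0.256


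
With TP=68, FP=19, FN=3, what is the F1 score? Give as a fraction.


Precision = 68/87 = 68/87. Recall = 68/71 = 68/71. F1 = 2*P*R/(P+R) = 68/79.

68/79


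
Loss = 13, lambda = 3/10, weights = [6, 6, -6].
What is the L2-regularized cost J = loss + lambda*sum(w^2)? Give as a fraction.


L2 sq norm = sum(w^2) = 108. J = 13 + 3/10 * 108 = 227/5.

227/5


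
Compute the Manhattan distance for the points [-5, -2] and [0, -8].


d = sum of absolute differences: |-5-0|=5 + |-2--8|=6 = 11.

11


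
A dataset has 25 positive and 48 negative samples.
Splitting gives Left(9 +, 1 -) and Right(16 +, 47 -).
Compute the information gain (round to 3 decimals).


H(parent) = 0.9272. H(left) = 0.4690, H(right) = 0.8175. Weighted = (10/73)*0.4690 + (63/73)*0.8175 = 0.7698. IG = 0.9272 - 0.7698 = 0.1574, which rounds to 0.157.

0.157


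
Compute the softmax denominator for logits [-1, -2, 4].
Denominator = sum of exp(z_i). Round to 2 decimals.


Denom = e^-1=0.3679 + e^-2=0.1353 + e^4=54.5982. Sum = 55.1014, which rounds to 55.10.

55.10


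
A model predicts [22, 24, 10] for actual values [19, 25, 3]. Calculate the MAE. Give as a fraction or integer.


MAE = (1/3) * (|19-22|=3 + |25-24|=1 + |3-10|=7). Sum = 11. MAE = 11/3.

11/3


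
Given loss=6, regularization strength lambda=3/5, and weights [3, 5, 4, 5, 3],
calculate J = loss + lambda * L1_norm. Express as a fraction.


L1 norm = sum(|w|) = 20. J = 6 + 3/5 * 20 = 18.

18


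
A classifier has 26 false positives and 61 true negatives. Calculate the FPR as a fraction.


FPR = FP / (FP + TN) = 26 / 87 = 26/87.

26/87


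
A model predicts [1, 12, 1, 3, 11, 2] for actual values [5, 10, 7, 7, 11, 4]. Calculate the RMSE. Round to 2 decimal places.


MSE = 12.6667. RMSE = sqrt(12.6667) = 3.56.

3.56


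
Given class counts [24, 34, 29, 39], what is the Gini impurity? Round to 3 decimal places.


Total = 126. Proportions: 24/126, 34/126, 29/126, 39/126. sum(p_i^2) = 0.2579. Gini = 1 - 0.2579 = 0.7421, which rounds to 0.742.

0.742


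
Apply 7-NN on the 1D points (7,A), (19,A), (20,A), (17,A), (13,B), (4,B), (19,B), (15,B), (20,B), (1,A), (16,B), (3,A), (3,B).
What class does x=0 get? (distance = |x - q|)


Distances: |7-0|=7, |19-0|=19, |20-0|=20, |17-0|=17, |13-0|=13, |4-0|=4, |19-0|=19, |15-0|=15, |20-0|=20, |1-0|=1, |16-0|=16, |3-0|=3, |3-0|=3. 7 nearest: (1,A), (3,A), (3,B), (4,B), (7,A), (13,B), (15,B). Counts: {'A': 3, 'B': 4}. Majority class: B.

B


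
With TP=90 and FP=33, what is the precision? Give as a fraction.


Precision = TP / (TP + FP) = 90 / 123 = 30/41.

30/41


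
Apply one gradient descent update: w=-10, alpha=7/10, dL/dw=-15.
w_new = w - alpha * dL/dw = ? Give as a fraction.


w_new = -10 - 7/10 * -15 = -10 - -21/2 = 1/2.

1/2


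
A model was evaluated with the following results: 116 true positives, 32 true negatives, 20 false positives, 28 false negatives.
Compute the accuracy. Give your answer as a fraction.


Accuracy = (TP + TN) / (TP + TN + FP + FN) = (116 + 32) / 196 = 37/49.

37/49


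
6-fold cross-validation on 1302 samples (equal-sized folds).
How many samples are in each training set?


Each validation fold has 1302/6 = 217 samples. Training set = 1302 - 217 = 1085.

1085


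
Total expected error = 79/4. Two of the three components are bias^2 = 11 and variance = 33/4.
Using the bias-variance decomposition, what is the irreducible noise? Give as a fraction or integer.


Total error = bias^2 + variance + irreducible noise. So irreducible noise = 79/4 - 11 - 33/4 = 1/2.

1/2


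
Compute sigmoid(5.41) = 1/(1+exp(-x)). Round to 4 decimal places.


sigma(5.41) = 1/(1+e^(-5.41)) = 1/(1+0.004472) = 1/1.004472 = 0.9955.

0.9955


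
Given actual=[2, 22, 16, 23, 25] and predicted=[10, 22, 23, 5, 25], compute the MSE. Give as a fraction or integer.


MSE = (1/5) * ((2-10)^2=64 + (22-22)^2=0 + (16-23)^2=49 + (23-5)^2=324 + (25-25)^2=0). Sum = 437. MSE = 437/5.

437/5


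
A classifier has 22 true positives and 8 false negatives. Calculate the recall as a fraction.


Recall = TP / (TP + FN) = 22 / 30 = 11/15.

11/15


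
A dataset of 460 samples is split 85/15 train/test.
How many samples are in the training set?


Test set = 460 * 15% = 69. Training set = 460 - 69 = 391.

391


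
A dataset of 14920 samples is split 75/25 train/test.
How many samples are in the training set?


Test set = 14920 * 25% = 3730. Training set = 14920 - 3730 = 11190.

11190


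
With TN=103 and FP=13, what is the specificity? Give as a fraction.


Specificity = TN / (TN + FP) = 103 / 116 = 103/116.

103/116


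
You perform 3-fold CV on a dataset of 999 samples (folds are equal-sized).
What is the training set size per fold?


Each validation fold has 999/3 = 333 samples. Training set = 999 - 333 = 666.

666


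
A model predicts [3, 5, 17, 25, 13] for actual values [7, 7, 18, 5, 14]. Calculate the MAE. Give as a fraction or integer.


MAE = (1/5) * (|7-3|=4 + |7-5|=2 + |18-17|=1 + |5-25|=20 + |14-13|=1). Sum = 28. MAE = 28/5.

28/5


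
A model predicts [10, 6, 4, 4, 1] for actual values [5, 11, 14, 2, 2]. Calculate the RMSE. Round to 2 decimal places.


MSE = 31.0000. RMSE = sqrt(31.0000) = 5.57.

5.57


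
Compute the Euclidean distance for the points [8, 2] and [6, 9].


d = sqrt(sum of squared differences). (8-6)^2=4, (2-9)^2=49. Sum = 53.

sqrt(53)


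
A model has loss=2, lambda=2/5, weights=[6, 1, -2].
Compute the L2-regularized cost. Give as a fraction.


L2 sq norm = sum(w^2) = 41. J = 2 + 2/5 * 41 = 92/5.

92/5


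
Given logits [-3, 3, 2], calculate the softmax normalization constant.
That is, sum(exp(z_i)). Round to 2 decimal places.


Denom = e^-3=0.0498 + e^3=20.0855 + e^2=7.3891. Sum = 27.5244, which rounds to 27.52.

27.52


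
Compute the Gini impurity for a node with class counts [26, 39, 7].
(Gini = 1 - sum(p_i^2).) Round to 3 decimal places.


Total = 72. Proportions: 26/72, 39/72, 7/72. sum(p_i^2) = 0.4333. Gini = 1 - 0.4333 = 0.5667, which rounds to 0.567.

0.567


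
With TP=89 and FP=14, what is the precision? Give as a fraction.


Precision = TP / (TP + FP) = 89 / 103 = 89/103.

89/103


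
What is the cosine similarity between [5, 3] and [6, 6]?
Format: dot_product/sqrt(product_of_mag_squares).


dot = 48. |a|^2 = 34, |b|^2 = 72. cos = 48/sqrt(2448).

48/sqrt(2448)


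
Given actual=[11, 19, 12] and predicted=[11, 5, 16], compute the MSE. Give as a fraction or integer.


MSE = (1/3) * ((11-11)^2=0 + (19-5)^2=196 + (12-16)^2=16). Sum = 212. MSE = 212/3.

212/3


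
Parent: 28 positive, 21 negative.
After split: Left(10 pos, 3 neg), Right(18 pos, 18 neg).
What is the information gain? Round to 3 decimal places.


H(parent) = 0.9852. H(left) = 0.7793, H(right) = 1.0000. Weighted = (13/49)*0.7793 + (36/49)*1.0000 = 0.9414. IG = 0.9852 - 0.9414 = 0.0438, which rounds to 0.044.

0.044


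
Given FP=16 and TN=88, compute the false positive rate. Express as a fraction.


FPR = FP / (FP + TN) = 16 / 104 = 2/13.

2/13


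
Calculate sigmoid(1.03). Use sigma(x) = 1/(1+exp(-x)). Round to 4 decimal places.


sigma(1.03) = 1/(1+e^(-1.03)) = 1/(1+0.357007) = 1/1.357007 = 0.7369.

0.7369


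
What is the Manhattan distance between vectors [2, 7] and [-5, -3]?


d = sum of absolute differences: |2--5|=7 + |7--3|=10 = 17.

17


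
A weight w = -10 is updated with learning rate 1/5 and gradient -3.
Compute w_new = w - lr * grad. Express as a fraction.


w_new = -10 - 1/5 * -3 = -10 - -3/5 = -47/5.

-47/5


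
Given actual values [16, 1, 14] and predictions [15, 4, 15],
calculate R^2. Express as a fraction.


Mean(y) = 31/3. SS_res = 11. SS_tot = 398/3. R^2 = 1 - 11/(398/3) = 365/398.

365/398


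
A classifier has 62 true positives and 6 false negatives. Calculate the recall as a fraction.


Recall = TP / (TP + FN) = 62 / 68 = 31/34.

31/34


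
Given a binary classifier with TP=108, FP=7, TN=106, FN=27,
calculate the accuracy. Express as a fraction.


Accuracy = (TP + TN) / (TP + TN + FP + FN) = (108 + 106) / 248 = 107/124.

107/124


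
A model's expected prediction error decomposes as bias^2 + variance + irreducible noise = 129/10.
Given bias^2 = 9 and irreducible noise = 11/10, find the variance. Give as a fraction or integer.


Total error = bias^2 + variance + irreducible noise. So variance = 129/10 - 9 - 11/10 = 14/5.

14/5


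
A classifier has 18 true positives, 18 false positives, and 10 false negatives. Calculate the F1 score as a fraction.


Precision = 18/36 = 1/2. Recall = 18/28 = 9/14. F1 = 2*P*R/(P+R) = 9/16.

9/16


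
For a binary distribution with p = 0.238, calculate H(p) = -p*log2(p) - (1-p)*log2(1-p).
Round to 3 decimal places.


H = -0.238*log2(0.238) - 0.762*log2(0.762) = 0.792.

0.792


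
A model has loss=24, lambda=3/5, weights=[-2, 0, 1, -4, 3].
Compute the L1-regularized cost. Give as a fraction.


L1 norm = sum(|w|) = 10. J = 24 + 3/5 * 10 = 30.

30


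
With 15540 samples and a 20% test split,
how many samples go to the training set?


Test set = 15540 * 20% = 3108. Training set = 15540 - 3108 = 12432.

12432


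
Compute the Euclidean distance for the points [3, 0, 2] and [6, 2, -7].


d = sqrt(sum of squared differences). (3-6)^2=9, (0-2)^2=4, (2--7)^2=81. Sum = 94.

sqrt(94)


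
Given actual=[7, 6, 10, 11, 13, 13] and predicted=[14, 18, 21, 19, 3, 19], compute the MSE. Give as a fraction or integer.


MSE = (1/6) * ((7-14)^2=49 + (6-18)^2=144 + (10-21)^2=121 + (11-19)^2=64 + (13-3)^2=100 + (13-19)^2=36). Sum = 514. MSE = 257/3.

257/3


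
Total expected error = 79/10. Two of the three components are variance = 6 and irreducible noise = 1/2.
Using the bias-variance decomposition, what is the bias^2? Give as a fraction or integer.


Total error = bias^2 + variance + irreducible noise. So bias^2 = 79/10 - 6 - 1/2 = 7/5.

7/5


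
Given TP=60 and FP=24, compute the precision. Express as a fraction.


Precision = TP / (TP + FP) = 60 / 84 = 5/7.

5/7


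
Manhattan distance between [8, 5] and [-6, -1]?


d = sum of absolute differences: |8--6|=14 + |5--1|=6 = 20.

20


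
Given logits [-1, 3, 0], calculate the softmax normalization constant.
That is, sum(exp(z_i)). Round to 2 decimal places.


Denom = e^-1=0.3679 + e^3=20.0855 + e^0=1.0000. Sum = 21.4534, which rounds to 21.45.

21.45


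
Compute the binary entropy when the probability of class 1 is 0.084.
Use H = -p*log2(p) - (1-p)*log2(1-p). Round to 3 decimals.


H = -0.084*log2(0.084) - 0.916*log2(0.916) = 0.416.

0.416


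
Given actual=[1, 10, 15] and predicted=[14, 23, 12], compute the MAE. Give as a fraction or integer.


MAE = (1/3) * (|1-14|=13 + |10-23|=13 + |15-12|=3). Sum = 29. MAE = 29/3.

29/3


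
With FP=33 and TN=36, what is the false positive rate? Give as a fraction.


FPR = FP / (FP + TN) = 33 / 69 = 11/23.

11/23


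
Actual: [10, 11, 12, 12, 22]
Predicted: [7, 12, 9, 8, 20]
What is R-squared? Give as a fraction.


Mean(y) = 67/5. SS_res = 39. SS_tot = 476/5. R^2 = 1 - 39/(476/5) = 281/476.

281/476


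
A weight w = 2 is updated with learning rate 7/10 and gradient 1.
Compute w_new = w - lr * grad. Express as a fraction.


w_new = 2 - 7/10 * 1 = 2 - 7/10 = 13/10.

13/10


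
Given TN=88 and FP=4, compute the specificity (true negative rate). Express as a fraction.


Specificity = TN / (TN + FP) = 88 / 92 = 22/23.

22/23


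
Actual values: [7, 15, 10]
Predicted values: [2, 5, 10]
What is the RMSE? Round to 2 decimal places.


MSE = 41.6667. RMSE = sqrt(41.6667) = 6.45.

6.45


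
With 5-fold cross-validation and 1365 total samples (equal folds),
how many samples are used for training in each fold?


Each validation fold has 1365/5 = 273 samples. Training set = 1365 - 273 = 1092.

1092


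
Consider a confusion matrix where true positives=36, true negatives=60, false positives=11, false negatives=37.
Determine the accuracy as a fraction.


Accuracy = (TP + TN) / (TP + TN + FP + FN) = (36 + 60) / 144 = 2/3.

2/3


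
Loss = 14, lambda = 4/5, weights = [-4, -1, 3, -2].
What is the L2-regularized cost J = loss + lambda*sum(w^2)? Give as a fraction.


L2 sq norm = sum(w^2) = 30. J = 14 + 4/5 * 30 = 38.

38


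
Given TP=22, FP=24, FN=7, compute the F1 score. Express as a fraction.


Precision = 22/46 = 11/23. Recall = 22/29 = 22/29. F1 = 2*P*R/(P+R) = 44/75.

44/75


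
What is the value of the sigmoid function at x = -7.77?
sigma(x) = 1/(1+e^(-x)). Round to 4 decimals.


sigma(-7.77) = 1/(1+e^(7.77)) = 1/(1+2368.471288) = 1/2369.471288 = 0.0004.

0.0004


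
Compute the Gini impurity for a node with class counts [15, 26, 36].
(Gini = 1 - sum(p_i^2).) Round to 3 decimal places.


Total = 77. Proportions: 15/77, 26/77, 36/77. sum(p_i^2) = 0.3706. Gini = 1 - 0.3706 = 0.6294, which rounds to 0.629.

0.629


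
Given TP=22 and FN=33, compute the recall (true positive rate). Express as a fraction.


Recall = TP / (TP + FN) = 22 / 55 = 2/5.

2/5


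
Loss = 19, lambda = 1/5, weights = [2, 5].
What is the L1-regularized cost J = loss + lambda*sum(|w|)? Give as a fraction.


L1 norm = sum(|w|) = 7. J = 19 + 1/5 * 7 = 102/5.

102/5


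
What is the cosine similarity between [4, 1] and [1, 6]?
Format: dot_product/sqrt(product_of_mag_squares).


dot = 10. |a|^2 = 17, |b|^2 = 37. cos = 10/sqrt(629).

10/sqrt(629)


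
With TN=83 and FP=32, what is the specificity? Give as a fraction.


Specificity = TN / (TN + FP) = 83 / 115 = 83/115.

83/115


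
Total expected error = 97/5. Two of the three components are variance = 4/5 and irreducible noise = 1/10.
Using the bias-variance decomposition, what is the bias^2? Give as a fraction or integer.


Total error = bias^2 + variance + irreducible noise. So bias^2 = 97/5 - 4/5 - 1/10 = 37/2.

37/2


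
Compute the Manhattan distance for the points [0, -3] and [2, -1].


d = sum of absolute differences: |0-2|=2 + |-3--1|=2 = 4.

4


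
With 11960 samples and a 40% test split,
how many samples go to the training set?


Test set = 11960 * 40% = 4784. Training set = 11960 - 4784 = 7176.

7176


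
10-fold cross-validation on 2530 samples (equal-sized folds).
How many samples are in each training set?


Each validation fold has 2530/10 = 253 samples. Training set = 2530 - 253 = 2277.

2277


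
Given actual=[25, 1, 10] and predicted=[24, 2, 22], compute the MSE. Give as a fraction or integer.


MSE = (1/3) * ((25-24)^2=1 + (1-2)^2=1 + (10-22)^2=144). Sum = 146. MSE = 146/3.

146/3


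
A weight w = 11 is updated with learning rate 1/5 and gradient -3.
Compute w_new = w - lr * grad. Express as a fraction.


w_new = 11 - 1/5 * -3 = 11 - -3/5 = 58/5.

58/5


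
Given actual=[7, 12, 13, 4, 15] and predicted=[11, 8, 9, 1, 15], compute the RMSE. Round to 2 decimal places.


MSE = 11.4000. RMSE = sqrt(11.4000) = 3.38.

3.38


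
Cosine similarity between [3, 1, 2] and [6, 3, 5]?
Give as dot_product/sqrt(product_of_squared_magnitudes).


dot = 31. |a|^2 = 14, |b|^2 = 70. cos = 31/sqrt(980).

31/sqrt(980)


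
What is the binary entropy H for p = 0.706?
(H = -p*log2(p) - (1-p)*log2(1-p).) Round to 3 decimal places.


H = -0.706*log2(0.706) - 0.294*log2(0.294) = 0.874.

0.874


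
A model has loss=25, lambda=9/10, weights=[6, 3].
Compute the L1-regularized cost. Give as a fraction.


L1 norm = sum(|w|) = 9. J = 25 + 9/10 * 9 = 331/10.

331/10


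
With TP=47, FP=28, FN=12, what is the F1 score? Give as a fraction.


Precision = 47/75 = 47/75. Recall = 47/59 = 47/59. F1 = 2*P*R/(P+R) = 47/67.

47/67


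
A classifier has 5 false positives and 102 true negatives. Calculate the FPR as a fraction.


FPR = FP / (FP + TN) = 5 / 107 = 5/107.

5/107


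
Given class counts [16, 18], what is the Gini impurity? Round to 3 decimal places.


Total = 34. Proportions: 16/34, 18/34. sum(p_i^2) = 0.5017. Gini = 1 - 0.5017 = 0.4983, which rounds to 0.498.

0.498


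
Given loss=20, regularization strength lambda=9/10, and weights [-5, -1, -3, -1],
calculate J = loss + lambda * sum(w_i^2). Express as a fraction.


L2 sq norm = sum(w^2) = 36. J = 20 + 9/10 * 36 = 262/5.

262/5


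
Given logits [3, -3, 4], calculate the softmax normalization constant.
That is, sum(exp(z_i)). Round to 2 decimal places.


Denom = e^3=20.0855 + e^-3=0.0498 + e^4=54.5982. Sum = 74.7335, which rounds to 74.73.

74.73


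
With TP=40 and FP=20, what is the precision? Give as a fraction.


Precision = TP / (TP + FP) = 40 / 60 = 2/3.

2/3


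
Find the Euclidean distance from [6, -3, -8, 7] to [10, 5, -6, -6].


d = sqrt(sum of squared differences). (6-10)^2=16, (-3-5)^2=64, (-8--6)^2=4, (7--6)^2=169. Sum = 253.

sqrt(253)


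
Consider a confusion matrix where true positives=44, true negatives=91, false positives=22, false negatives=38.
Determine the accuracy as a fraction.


Accuracy = (TP + TN) / (TP + TN + FP + FN) = (44 + 91) / 195 = 9/13.

9/13


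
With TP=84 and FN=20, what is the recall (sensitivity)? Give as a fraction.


Recall = TP / (TP + FN) = 84 / 104 = 21/26.

21/26


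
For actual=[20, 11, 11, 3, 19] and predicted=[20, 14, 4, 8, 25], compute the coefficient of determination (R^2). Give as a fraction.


Mean(y) = 64/5. SS_res = 119. SS_tot = 964/5. R^2 = 1 - 119/(964/5) = 369/964.

369/964


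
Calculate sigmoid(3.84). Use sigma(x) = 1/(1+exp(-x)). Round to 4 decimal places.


sigma(3.84) = 1/(1+e^(-3.84)) = 1/(1+0.021494) = 1/1.021494 = 0.9790.

0.9790


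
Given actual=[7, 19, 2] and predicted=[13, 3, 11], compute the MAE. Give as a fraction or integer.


MAE = (1/3) * (|7-13|=6 + |19-3|=16 + |2-11|=9). Sum = 31. MAE = 31/3.

31/3


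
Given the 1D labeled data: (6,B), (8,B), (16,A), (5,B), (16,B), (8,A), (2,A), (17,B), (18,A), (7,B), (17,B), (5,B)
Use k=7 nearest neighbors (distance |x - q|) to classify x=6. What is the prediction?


Distances: |6-6|=0, |8-6|=2, |16-6|=10, |5-6|=1, |16-6|=10, |8-6|=2, |2-6|=4, |17-6|=11, |18-6|=12, |7-6|=1, |17-6|=11, |5-6|=1. 7 nearest: (6,B), (5,B), (7,B), (5,B), (8,A), (8,B), (2,A). Counts: {'B': 5, 'A': 2}. Majority class: B.

B


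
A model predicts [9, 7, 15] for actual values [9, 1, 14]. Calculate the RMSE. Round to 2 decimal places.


MSE = 12.3333. RMSE = sqrt(12.3333) = 3.51.

3.51


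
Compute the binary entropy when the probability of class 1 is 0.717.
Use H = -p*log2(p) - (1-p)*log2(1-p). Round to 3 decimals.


H = -0.717*log2(0.717) - 0.283*log2(0.283) = 0.860.

0.860


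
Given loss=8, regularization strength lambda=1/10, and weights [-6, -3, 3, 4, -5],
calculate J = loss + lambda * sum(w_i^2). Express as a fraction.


L2 sq norm = sum(w^2) = 95. J = 8 + 1/10 * 95 = 35/2.

35/2


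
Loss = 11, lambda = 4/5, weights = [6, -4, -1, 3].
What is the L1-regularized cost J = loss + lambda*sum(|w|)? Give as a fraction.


L1 norm = sum(|w|) = 14. J = 11 + 4/5 * 14 = 111/5.

111/5


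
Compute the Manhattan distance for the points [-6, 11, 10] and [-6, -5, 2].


d = sum of absolute differences: |-6--6|=0 + |11--5|=16 + |10-2|=8 = 24.

24


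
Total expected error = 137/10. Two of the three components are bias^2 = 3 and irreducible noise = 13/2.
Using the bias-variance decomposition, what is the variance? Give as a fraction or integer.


Total error = bias^2 + variance + irreducible noise. So variance = 137/10 - 3 - 13/2 = 21/5.

21/5


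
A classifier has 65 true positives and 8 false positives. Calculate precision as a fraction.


Precision = TP / (TP + FP) = 65 / 73 = 65/73.

65/73


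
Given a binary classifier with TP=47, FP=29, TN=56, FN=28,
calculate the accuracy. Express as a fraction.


Accuracy = (TP + TN) / (TP + TN + FP + FN) = (47 + 56) / 160 = 103/160.

103/160


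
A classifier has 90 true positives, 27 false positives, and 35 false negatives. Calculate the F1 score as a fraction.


Precision = 90/117 = 10/13. Recall = 90/125 = 18/25. F1 = 2*P*R/(P+R) = 90/121.

90/121


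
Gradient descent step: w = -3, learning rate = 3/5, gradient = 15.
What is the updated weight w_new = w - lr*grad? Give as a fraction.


w_new = -3 - 3/5 * 15 = -3 - 9 = -12.

-12


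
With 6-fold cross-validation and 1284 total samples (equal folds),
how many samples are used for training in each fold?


Each validation fold has 1284/6 = 214 samples. Training set = 1284 - 214 = 1070.

1070


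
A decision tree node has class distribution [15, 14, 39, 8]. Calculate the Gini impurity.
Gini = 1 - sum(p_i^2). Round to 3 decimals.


Total = 76. Proportions: 15/76, 14/76, 39/76, 8/76. sum(p_i^2) = 0.3473. Gini = 1 - 0.3473 = 0.6527, which rounds to 0.653.

0.653


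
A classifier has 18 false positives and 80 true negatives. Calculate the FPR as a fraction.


FPR = FP / (FP + TN) = 18 / 98 = 9/49.

9/49


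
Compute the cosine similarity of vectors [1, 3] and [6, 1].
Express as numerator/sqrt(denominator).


dot = 9. |a|^2 = 10, |b|^2 = 37. cos = 9/sqrt(370).

9/sqrt(370)


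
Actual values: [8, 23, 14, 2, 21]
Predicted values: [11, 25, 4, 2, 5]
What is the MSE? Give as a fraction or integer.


MSE = (1/5) * ((8-11)^2=9 + (23-25)^2=4 + (14-4)^2=100 + (2-2)^2=0 + (21-5)^2=256). Sum = 369. MSE = 369/5.

369/5


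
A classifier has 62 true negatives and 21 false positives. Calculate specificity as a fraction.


Specificity = TN / (TN + FP) = 62 / 83 = 62/83.

62/83


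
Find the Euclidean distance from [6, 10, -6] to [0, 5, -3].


d = sqrt(sum of squared differences). (6-0)^2=36, (10-5)^2=25, (-6--3)^2=9. Sum = 70.

sqrt(70)


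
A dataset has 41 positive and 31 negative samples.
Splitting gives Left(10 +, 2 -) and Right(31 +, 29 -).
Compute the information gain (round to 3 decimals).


H(parent) = 0.9860. H(left) = 0.6500, H(right) = 0.9992. Weighted = (12/72)*0.6500 + (60/72)*0.9992 = 0.9410. IG = 0.9860 - 0.9410 = 0.0450, which rounds to 0.045.

0.045


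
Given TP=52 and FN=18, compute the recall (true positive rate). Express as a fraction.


Recall = TP / (TP + FN) = 52 / 70 = 26/35.

26/35


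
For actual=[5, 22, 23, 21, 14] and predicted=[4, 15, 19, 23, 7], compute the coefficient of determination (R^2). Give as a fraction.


Mean(y) = 17. SS_res = 119. SS_tot = 230. R^2 = 1 - 119/(230) = 111/230.

111/230


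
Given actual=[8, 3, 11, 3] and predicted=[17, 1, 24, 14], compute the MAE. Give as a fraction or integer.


MAE = (1/4) * (|8-17|=9 + |3-1|=2 + |11-24|=13 + |3-14|=11). Sum = 35. MAE = 35/4.

35/4


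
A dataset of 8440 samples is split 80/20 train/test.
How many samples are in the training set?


Test set = 8440 * 20% = 1688. Training set = 8440 - 1688 = 6752.

6752


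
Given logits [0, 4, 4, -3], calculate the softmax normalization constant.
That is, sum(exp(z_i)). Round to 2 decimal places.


Denom = e^0=1.0000 + e^4=54.5982 + e^4=54.5982 + e^-3=0.0498. Sum = 110.2462, which rounds to 110.25.

110.25


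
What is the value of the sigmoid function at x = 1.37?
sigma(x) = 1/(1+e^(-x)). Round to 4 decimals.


sigma(1.37) = 1/(1+e^(-1.37)) = 1/(1+0.254107) = 1/1.254107 = 0.7974.

0.7974


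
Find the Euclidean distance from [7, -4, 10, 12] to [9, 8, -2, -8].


d = sqrt(sum of squared differences). (7-9)^2=4, (-4-8)^2=144, (10--2)^2=144, (12--8)^2=400. Sum = 692.

sqrt(692)


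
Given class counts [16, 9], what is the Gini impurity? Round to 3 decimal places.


Total = 25. Proportions: 16/25, 9/25. sum(p_i^2) = 0.5392. Gini = 1 - 0.5392 = 0.4608, which rounds to 0.461.

0.461


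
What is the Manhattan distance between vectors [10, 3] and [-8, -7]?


d = sum of absolute differences: |10--8|=18 + |3--7|=10 = 28.

28


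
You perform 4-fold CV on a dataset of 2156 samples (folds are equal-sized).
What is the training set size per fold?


Each validation fold has 2156/4 = 539 samples. Training set = 2156 - 539 = 1617.

1617


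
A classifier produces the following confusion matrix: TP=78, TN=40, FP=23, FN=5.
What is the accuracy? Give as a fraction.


Accuracy = (TP + TN) / (TP + TN + FP + FN) = (78 + 40) / 146 = 59/73.

59/73


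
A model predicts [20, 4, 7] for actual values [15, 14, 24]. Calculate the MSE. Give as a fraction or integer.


MSE = (1/3) * ((15-20)^2=25 + (14-4)^2=100 + (24-7)^2=289). Sum = 414. MSE = 138.

138


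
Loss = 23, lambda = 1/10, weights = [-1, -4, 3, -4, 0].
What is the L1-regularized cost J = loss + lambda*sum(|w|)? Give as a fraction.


L1 norm = sum(|w|) = 12. J = 23 + 1/10 * 12 = 121/5.

121/5


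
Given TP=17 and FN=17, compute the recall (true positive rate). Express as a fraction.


Recall = TP / (TP + FN) = 17 / 34 = 1/2.

1/2


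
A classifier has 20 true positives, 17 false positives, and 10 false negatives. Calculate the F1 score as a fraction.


Precision = 20/37 = 20/37. Recall = 20/30 = 2/3. F1 = 2*P*R/(P+R) = 40/67.

40/67


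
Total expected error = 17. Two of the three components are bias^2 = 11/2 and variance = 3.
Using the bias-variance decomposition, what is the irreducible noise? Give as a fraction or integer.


Total error = bias^2 + variance + irreducible noise. So irreducible noise = 17 - 11/2 - 3 = 17/2.

17/2


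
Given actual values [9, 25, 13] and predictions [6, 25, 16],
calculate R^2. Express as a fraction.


Mean(y) = 47/3. SS_res = 18. SS_tot = 416/3. R^2 = 1 - 18/(416/3) = 181/208.

181/208


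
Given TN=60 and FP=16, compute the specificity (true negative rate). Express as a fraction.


Specificity = TN / (TN + FP) = 60 / 76 = 15/19.

15/19


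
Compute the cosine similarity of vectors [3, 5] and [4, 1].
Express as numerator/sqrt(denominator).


dot = 17. |a|^2 = 34, |b|^2 = 17. cos = 17/sqrt(578).

17/sqrt(578)


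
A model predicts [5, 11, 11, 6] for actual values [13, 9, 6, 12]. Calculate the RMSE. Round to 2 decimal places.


MSE = 32.2500. RMSE = sqrt(32.2500) = 5.68.

5.68


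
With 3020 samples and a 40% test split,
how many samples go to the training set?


Test set = 3020 * 40% = 1208. Training set = 3020 - 1208 = 1812.

1812


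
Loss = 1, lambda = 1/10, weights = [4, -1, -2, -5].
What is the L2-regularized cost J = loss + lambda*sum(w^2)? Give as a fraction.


L2 sq norm = sum(w^2) = 46. J = 1 + 1/10 * 46 = 28/5.

28/5


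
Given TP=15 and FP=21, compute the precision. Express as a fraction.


Precision = TP / (TP + FP) = 15 / 36 = 5/12.

5/12


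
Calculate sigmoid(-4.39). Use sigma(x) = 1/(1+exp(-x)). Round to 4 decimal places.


sigma(-4.39) = 1/(1+e^(4.39)) = 1/(1+80.640419) = 1/81.640419 = 0.0122.

0.0122


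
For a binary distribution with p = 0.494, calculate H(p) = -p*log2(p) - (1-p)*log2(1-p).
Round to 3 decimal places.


H = -0.494*log2(0.494) - 0.506*log2(0.506) = 1.000.

1.000


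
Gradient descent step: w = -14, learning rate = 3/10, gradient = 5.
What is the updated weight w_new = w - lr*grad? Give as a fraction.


w_new = -14 - 3/10 * 5 = -14 - 3/2 = -31/2.

-31/2


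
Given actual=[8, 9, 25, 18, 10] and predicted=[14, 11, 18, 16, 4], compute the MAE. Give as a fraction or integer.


MAE = (1/5) * (|8-14|=6 + |9-11|=2 + |25-18|=7 + |18-16|=2 + |10-4|=6). Sum = 23. MAE = 23/5.

23/5


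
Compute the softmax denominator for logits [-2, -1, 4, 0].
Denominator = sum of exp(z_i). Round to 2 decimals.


Denom = e^-2=0.1353 + e^-1=0.3679 + e^4=54.5982 + e^0=1.0000. Sum = 56.1014, which rounds to 56.10.

56.10


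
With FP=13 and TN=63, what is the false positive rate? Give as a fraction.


FPR = FP / (FP + TN) = 13 / 76 = 13/76.

13/76


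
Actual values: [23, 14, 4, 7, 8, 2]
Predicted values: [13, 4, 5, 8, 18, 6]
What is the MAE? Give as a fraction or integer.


MAE = (1/6) * (|23-13|=10 + |14-4|=10 + |4-5|=1 + |7-8|=1 + |8-18|=10 + |2-6|=4). Sum = 36. MAE = 6.

6


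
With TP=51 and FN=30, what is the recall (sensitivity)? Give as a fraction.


Recall = TP / (TP + FN) = 51 / 81 = 17/27.

17/27


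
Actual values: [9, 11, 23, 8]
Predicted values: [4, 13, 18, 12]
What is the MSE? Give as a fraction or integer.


MSE = (1/4) * ((9-4)^2=25 + (11-13)^2=4 + (23-18)^2=25 + (8-12)^2=16). Sum = 70. MSE = 35/2.

35/2


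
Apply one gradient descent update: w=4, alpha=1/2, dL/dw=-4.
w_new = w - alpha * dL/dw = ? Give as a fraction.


w_new = 4 - 1/2 * -4 = 4 - -2 = 6.

6


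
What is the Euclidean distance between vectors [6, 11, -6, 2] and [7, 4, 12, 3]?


d = sqrt(sum of squared differences). (6-7)^2=1, (11-4)^2=49, (-6-12)^2=324, (2-3)^2=1. Sum = 375.

sqrt(375)


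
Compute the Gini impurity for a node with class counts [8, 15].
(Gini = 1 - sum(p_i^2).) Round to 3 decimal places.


Total = 23. Proportions: 8/23, 15/23. sum(p_i^2) = 0.5463. Gini = 1 - 0.5463 = 0.4537, which rounds to 0.454.

0.454


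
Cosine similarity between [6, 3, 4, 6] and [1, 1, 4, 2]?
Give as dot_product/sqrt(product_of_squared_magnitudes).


dot = 37. |a|^2 = 97, |b|^2 = 22. cos = 37/sqrt(2134).

37/sqrt(2134)


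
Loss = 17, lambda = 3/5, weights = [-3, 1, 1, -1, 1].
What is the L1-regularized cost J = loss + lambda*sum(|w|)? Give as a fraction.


L1 norm = sum(|w|) = 7. J = 17 + 3/5 * 7 = 106/5.

106/5


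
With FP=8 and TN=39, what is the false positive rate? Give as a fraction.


FPR = FP / (FP + TN) = 8 / 47 = 8/47.

8/47


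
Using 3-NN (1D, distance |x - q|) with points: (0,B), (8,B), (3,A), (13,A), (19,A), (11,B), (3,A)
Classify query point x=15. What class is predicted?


Distances: |0-15|=15, |8-15|=7, |3-15|=12, |13-15|=2, |19-15|=4, |11-15|=4, |3-15|=12. 3 nearest: (13,A), (19,A), (11,B). Counts: {'A': 2, 'B': 1}. Majority class: A.

A


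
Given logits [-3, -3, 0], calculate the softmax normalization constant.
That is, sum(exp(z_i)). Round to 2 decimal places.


Denom = e^-3=0.0498 + e^-3=0.0498 + e^0=1.0000. Sum = 1.0996, which rounds to 1.10.

1.10


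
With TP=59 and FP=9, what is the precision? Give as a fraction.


Precision = TP / (TP + FP) = 59 / 68 = 59/68.

59/68


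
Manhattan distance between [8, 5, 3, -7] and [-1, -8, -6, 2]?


d = sum of absolute differences: |8--1|=9 + |5--8|=13 + |3--6|=9 + |-7-2|=9 = 40.

40


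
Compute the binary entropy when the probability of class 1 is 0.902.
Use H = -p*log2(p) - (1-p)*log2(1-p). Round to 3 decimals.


H = -0.902*log2(0.902) - 0.098*log2(0.098) = 0.463.

0.463


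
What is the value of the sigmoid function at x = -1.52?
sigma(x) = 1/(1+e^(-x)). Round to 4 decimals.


sigma(-1.52) = 1/(1+e^(1.52)) = 1/(1+4.572225) = 1/5.572225 = 0.1795.

0.1795


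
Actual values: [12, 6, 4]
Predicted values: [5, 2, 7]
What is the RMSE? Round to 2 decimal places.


MSE = 24.6667. RMSE = sqrt(24.6667) = 4.97.

4.97


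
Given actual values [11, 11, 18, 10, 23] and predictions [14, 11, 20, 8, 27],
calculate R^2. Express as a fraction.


Mean(y) = 73/5. SS_res = 33. SS_tot = 646/5. R^2 = 1 - 33/(646/5) = 481/646.

481/646


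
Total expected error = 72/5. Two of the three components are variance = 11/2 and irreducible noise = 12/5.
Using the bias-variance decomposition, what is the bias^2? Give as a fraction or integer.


Total error = bias^2 + variance + irreducible noise. So bias^2 = 72/5 - 11/2 - 12/5 = 13/2.

13/2


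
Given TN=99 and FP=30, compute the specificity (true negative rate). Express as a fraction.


Specificity = TN / (TN + FP) = 99 / 129 = 33/43.

33/43


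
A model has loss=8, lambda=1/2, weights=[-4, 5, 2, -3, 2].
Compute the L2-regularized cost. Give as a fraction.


L2 sq norm = sum(w^2) = 58. J = 8 + 1/2 * 58 = 37.

37


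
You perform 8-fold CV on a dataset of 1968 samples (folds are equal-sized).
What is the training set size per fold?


Each validation fold has 1968/8 = 246 samples. Training set = 1968 - 246 = 1722.

1722


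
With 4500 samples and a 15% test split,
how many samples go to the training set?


Test set = 4500 * 15% = 675. Training set = 4500 - 675 = 3825.

3825


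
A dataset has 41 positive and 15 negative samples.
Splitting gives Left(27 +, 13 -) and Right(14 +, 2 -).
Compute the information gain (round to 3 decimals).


H(parent) = 0.8384. H(left) = 0.9097, H(right) = 0.5436. Weighted = (40/56)*0.9097 + (16/56)*0.5436 = 0.8051. IG = 0.8384 - 0.8051 = 0.0333, which rounds to 0.033.

0.033


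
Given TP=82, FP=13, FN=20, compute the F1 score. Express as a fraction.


Precision = 82/95 = 82/95. Recall = 82/102 = 41/51. F1 = 2*P*R/(P+R) = 164/197.

164/197


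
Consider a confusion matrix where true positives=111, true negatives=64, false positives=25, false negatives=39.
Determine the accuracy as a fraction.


Accuracy = (TP + TN) / (TP + TN + FP + FN) = (111 + 64) / 239 = 175/239.

175/239


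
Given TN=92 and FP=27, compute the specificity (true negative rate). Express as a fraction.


Specificity = TN / (TN + FP) = 92 / 119 = 92/119.

92/119


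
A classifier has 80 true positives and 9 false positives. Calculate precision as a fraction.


Precision = TP / (TP + FP) = 80 / 89 = 80/89.

80/89


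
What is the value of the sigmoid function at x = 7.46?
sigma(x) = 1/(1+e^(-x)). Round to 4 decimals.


sigma(7.46) = 1/(1+e^(-7.46)) = 1/(1+0.000576) = 1/1.000576 = 0.9994.

0.9994


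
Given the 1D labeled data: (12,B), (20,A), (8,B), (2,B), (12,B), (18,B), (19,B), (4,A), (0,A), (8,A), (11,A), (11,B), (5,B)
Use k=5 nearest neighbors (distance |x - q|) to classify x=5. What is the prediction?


Distances: |12-5|=7, |20-5|=15, |8-5|=3, |2-5|=3, |12-5|=7, |18-5|=13, |19-5|=14, |4-5|=1, |0-5|=5, |8-5|=3, |11-5|=6, |11-5|=6, |5-5|=0. 5 nearest: (5,B), (4,A), (8,A), (8,B), (2,B). Counts: {'B': 3, 'A': 2}. Majority class: B.

B


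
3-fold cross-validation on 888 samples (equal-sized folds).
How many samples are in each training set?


Each validation fold has 888/3 = 296 samples. Training set = 888 - 296 = 592.

592


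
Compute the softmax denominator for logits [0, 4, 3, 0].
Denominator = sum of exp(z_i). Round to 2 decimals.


Denom = e^0=1.0000 + e^4=54.5982 + e^3=20.0855 + e^0=1.0000. Sum = 76.6837, which rounds to 76.68.

76.68


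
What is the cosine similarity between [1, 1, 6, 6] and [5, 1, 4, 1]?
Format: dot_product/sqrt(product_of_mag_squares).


dot = 36. |a|^2 = 74, |b|^2 = 43. cos = 36/sqrt(3182).

36/sqrt(3182)


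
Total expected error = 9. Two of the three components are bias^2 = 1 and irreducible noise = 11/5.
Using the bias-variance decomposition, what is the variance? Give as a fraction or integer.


Total error = bias^2 + variance + irreducible noise. So variance = 9 - 1 - 11/5 = 29/5.

29/5


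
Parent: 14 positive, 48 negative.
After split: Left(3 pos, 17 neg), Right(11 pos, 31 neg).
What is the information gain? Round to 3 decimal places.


H(parent) = 0.7706. H(left) = 0.6098, H(right) = 0.8296. Weighted = (20/62)*0.6098 + (42/62)*0.8296 = 0.7587. IG = 0.7706 - 0.7587 = 0.0119, which rounds to 0.012.

0.012


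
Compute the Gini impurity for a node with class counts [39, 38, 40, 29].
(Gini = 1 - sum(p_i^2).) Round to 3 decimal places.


Total = 146. Proportions: 39/146, 38/146, 40/146, 29/146. sum(p_i^2) = 0.2536. Gini = 1 - 0.2536 = 0.7464, which rounds to 0.746.

0.746


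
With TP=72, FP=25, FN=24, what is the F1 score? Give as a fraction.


Precision = 72/97 = 72/97. Recall = 72/96 = 3/4. F1 = 2*P*R/(P+R) = 144/193.

144/193


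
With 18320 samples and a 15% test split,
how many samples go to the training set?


Test set = 18320 * 15% = 2748. Training set = 18320 - 2748 = 15572.

15572


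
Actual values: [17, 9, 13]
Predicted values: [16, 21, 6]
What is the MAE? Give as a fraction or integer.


MAE = (1/3) * (|17-16|=1 + |9-21|=12 + |13-6|=7). Sum = 20. MAE = 20/3.

20/3


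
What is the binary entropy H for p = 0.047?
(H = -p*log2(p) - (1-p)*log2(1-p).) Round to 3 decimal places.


H = -0.047*log2(0.047) - 0.953*log2(0.953) = 0.274.

0.274


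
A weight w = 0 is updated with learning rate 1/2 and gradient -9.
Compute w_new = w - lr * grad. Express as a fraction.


w_new = 0 - 1/2 * -9 = 0 - -9/2 = 9/2.

9/2


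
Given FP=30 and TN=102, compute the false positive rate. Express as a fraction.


FPR = FP / (FP + TN) = 30 / 132 = 5/22.

5/22


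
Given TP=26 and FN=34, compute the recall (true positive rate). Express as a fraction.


Recall = TP / (TP + FN) = 26 / 60 = 13/30.

13/30


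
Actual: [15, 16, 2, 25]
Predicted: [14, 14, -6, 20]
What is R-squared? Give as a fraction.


Mean(y) = 29/2. SS_res = 94. SS_tot = 269. R^2 = 1 - 94/(269) = 175/269.

175/269


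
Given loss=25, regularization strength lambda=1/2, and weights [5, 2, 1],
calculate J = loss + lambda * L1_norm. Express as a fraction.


L1 norm = sum(|w|) = 8. J = 25 + 1/2 * 8 = 29.

29


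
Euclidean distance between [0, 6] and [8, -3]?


d = sqrt(sum of squared differences). (0-8)^2=64, (6--3)^2=81. Sum = 145.

sqrt(145)


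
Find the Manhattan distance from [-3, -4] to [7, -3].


d = sum of absolute differences: |-3-7|=10 + |-4--3|=1 = 11.

11


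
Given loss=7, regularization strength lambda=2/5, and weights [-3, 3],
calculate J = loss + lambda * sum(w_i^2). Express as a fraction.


L2 sq norm = sum(w^2) = 18. J = 7 + 2/5 * 18 = 71/5.

71/5


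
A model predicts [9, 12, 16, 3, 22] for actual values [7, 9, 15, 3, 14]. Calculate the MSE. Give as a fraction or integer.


MSE = (1/5) * ((7-9)^2=4 + (9-12)^2=9 + (15-16)^2=1 + (3-3)^2=0 + (14-22)^2=64). Sum = 78. MSE = 78/5.

78/5


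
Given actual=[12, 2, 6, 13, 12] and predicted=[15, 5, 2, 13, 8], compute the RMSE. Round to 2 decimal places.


MSE = 10.0000. RMSE = sqrt(10.0000) = 3.16.

3.16


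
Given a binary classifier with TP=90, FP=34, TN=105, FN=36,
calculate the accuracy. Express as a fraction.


Accuracy = (TP + TN) / (TP + TN + FP + FN) = (90 + 105) / 265 = 39/53.

39/53
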